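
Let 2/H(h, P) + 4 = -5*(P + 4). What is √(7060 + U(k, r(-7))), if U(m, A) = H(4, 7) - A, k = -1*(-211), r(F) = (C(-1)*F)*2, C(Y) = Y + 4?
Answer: 2*√6180486/59 ≈ 84.273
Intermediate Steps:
C(Y) = 4 + Y
r(F) = 6*F (r(F) = ((4 - 1)*F)*2 = (3*F)*2 = 6*F)
H(h, P) = 2/(-24 - 5*P) (H(h, P) = 2/(-4 - 5*(P + 4)) = 2/(-4 - 5*(4 + P)) = 2/(-4 + (-20 - 5*P)) = 2/(-24 - 5*P))
k = 211
U(m, A) = -2/59 - A (U(m, A) = -2/(24 + 5*7) - A = -2/(24 + 35) - A = -2/59 - A)
√(7060 + U(k, r(-7))) = √(7060 + (-2/59 - 6*(-7))) = √(7060 + (-2/59 - 1*(-42))) = √(7060 + (-2/59 + 42)) = √(7060 + 2476/59) = √(419016/59) = 2*√6180486/59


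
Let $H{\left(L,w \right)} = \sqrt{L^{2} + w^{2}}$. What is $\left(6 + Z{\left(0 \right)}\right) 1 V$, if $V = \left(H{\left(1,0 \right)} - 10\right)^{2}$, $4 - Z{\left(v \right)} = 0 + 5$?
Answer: $405$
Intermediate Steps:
$Z{\left(v \right)} = -1$ ($Z{\left(v \right)} = 4 - \left(0 + 5\right) = 4 - 5 = -1$)
$V = 81$ ($V = \left(\sqrt{1^{2} + 0^{2}} - 10\right)^{2} = \left(\sqrt{1 + 0} - 10\right)^{2} = \left(\sqrt{1} - 10\right)^{2} = \left(1 - 10\right)^{2} = \left(-9\right)^{2} = 81$)
$\left(6 + Z{\left(0 \right)}\right) 1 V = \left(6 - 1\right) 1 \cdot 81 = 5 \cdot 1 \cdot 81 = 5 \cdot 81 = 405$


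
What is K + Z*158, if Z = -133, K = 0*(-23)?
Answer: -21014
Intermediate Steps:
K = 0
K + Z*158 = 0 - 133*158 = 0 - 21014 = -21014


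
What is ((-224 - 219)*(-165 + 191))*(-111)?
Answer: 1278498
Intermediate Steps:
((-224 - 219)*(-165 + 191))*(-111) = -443*26*(-111) = -11518*(-111) = 1278498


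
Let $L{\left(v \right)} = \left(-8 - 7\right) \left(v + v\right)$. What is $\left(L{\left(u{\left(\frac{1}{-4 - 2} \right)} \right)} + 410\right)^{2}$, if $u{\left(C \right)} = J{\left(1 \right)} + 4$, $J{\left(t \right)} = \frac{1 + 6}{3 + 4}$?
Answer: $67600$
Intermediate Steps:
$J{\left(t \right)} = 1$ ($J{\left(t \right)} = \frac{7}{7} = 7 \cdot \frac{1}{7} = 1$)
$u{\left(C \right)} = 5$ ($u{\left(C \right)} = 1 + 4 = 5$)
$L{\left(v \right)} = - 30 v$ ($L{\left(v \right)} = - 15 \cdot 2 v = - 30 v$)
$\left(L{\left(u{\left(\frac{1}{-4 - 2} \right)} \right)} + 410\right)^{2} = \left(\left(-30\right) 5 + 410\right)^{2} = \left(-150 + 410\right)^{2} = 260^{2} = 67600$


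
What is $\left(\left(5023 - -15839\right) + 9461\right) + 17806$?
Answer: $48129$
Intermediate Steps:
$\left(\left(5023 - -15839\right) + 9461\right) + 17806 = \left(\left(5023 + 15839\right) + 9461\right) + 17806 = \left(20862 + 9461\right) + 17806 = 30323 + 17806 = 48129$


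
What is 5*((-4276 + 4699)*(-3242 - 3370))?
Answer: -13984380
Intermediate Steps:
5*((-4276 + 4699)*(-3242 - 3370)) = 5*(423*(-6612)) = 5*(-2796876) = -13984380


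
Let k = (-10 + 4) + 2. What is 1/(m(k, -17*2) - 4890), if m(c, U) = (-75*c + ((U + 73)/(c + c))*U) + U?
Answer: -4/17833 ≈ -0.00022430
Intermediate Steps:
k = -4 (k = -6 + 2 = -4)
m(c, U) = U - 75*c + U*(73 + U)/(2*c) (m(c, U) = (-75*c + ((73 + U)/((2*c)))*U) + U = (-75*c + ((73 + U)*(1/(2*c)))*U) + U = (-75*c + ((73 + U)/(2*c))*U) + U = (-75*c + U*(73 + U)/(2*c)) + U = U - 75*c + U*(73 + U)/(2*c))
1/(m(k, -17*2) - 4890) = 1/((1/2)*((-17*2)**2 + 73*(-17*2) + 2*(-4)*(-17*2 - 75*(-4)))/(-4) - 4890) = 1/((1/2)*(-1/4)*((-34)**2 + 73*(-34) + 2*(-4)*(-34 + 300)) - 4890) = 1/((1/2)*(-1/4)*(1156 - 2482 + 2*(-4)*266) - 4890) = 1/((1/2)*(-1/4)*(1156 - 2482 - 2128) - 4890) = 1/((1/2)*(-1/4)*(-3454) - 4890) = 1/(1727/4 - 4890) = 1/(-17833/4) = -4/17833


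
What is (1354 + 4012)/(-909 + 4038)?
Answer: 5366/3129 ≈ 1.7149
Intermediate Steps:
(1354 + 4012)/(-909 + 4038) = 5366/3129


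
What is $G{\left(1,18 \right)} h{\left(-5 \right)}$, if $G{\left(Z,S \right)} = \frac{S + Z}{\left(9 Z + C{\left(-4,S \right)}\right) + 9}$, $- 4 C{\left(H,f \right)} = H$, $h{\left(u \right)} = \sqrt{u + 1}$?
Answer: $2 i \approx 2.0 i$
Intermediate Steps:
$h{\left(u \right)} = \sqrt{1 + u}$
$C{\left(H,f \right)} = - \frac{H}{4}$
$G{\left(Z,S \right)} = \frac{S + Z}{10 + 9 Z}$ ($G{\left(Z,S \right)} = \frac{S + Z}{\left(9 Z - -1\right) + 9} = \frac{S + Z}{\left(9 Z + 1\right) + 9} = \frac{S + Z}{\left(1 + 9 Z\right) + 9} = \frac{S + Z}{10 + 9 Z}$)
$G{\left(1,18 \right)} h{\left(-5 \right)} = \frac{18 + 1}{10 + 9 \cdot 1} \sqrt{1 - 5} = \frac{1}{10 + 9} \cdot 19 \sqrt{-4} = \frac{1}{19} \cdot 19 \cdot 2 i = 1 \cdot 2 i = 2 i$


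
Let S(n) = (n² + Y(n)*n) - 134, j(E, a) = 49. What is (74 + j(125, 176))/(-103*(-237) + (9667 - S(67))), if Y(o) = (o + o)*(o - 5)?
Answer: -123/526913 ≈ -0.00023344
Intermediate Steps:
Y(o) = 2*o*(-5 + o) (Y(o) = (2*o)*(-5 + o) = 2*o*(-5 + o))
S(n) = -134 + n² + 2*n²*(-5 + n) (S(n) = (n² + (2*n*(-5 + n))*n) - 134 = (n² + 2*n²*(-5 + n)) - 134 = -134 + n² + 2*n²*(-5 + n))
(74 + j(125, 176))/(-103*(-237) + (9667 - S(67))) = (74 + 49)/(-103*(-237) + (9667 - (-134 - 9*67² + 2*67³))) = 123/(24411 + (9667 - (-134 - 9*4489 + 2*300763))) = 123/(24411 + (9667 - (-134 - 40401 + 601526))) = 123/(24411 + (9667 - 1*560991)) = 123/(24411 + (9667 - 560991)) = 123/(24411 - 551324) = 123/(-526913) = 123*(-1/526913) = -123/526913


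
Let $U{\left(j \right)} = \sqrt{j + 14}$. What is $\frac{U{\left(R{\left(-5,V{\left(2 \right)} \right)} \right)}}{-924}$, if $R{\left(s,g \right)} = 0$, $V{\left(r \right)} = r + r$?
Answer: $- \frac{\sqrt{14}}{924} \approx -0.0040494$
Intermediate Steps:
$V{\left(r \right)} = 2 r$
$U{\left(j \right)} = \sqrt{14 + j}$
$\frac{U{\left(R{\left(-5,V{\left(2 \right)} \right)} \right)}}{-924} = \frac{\sqrt{14 + 0}}{-924} = \sqrt{14} \left(- \frac{1}{924}\right) = - \frac{\sqrt{14}}{924}$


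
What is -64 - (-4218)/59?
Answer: 442/59 ≈ 7.4915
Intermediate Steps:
-64 - (-4218)/59 = -64 - 74*(-57/59) = -64 + 4218/59 = 442/59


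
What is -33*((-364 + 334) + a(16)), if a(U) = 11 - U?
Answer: 1155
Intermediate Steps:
-33*((-364 + 334) + a(16)) = -33*((-364 + 334) + (11 - 1*16)) = -33*(-30 + (11 - 16)) = -33*(-30 - 5) = -33*(-35) = 1155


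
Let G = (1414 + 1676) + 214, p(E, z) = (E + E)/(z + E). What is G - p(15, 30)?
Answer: 9910/3 ≈ 3303.3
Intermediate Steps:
p(E, z) = 2*E/(E + z) (p(E, z) = (2*E)/(E + z) = 2*E/(E + z))
G = 3304 (G = 3090 + 214 = 3304)
G - p(15, 30) = 3304 - 2*15/(15 + 30) = 3304 - 2*15/45 = 3304 - 1*2/3 = 3304 - 2/3 = 9910/3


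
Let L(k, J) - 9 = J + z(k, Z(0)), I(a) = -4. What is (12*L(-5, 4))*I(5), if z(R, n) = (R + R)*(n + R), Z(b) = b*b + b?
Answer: -3024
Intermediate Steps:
Z(b) = b + b**2 (Z(b) = b**2 + b = b + b**2)
z(R, n) = 2*R*(R + n) (z(R, n) = (2*R)*(R + n) = 2*R*(R + n))
L(k, J) = 9 + J + 2*k**2 (L(k, J) = 9 + (J + 2*k*(k + 0*(1 + 0))) = 9 + (J + 2*k*(k + 0*1)) = 9 + (J + 2*k*(k + 0)) = 9 + (J + 2*k*k) = 9 + (J + 2*k**2) = 9 + J + 2*k**2)
(12*L(-5, 4))*I(5) = (12*(9 + 4 + 2*(-5)**2))*(-4) = (12*(9 + 4 + 2*25))*(-4) = (12*(9 + 4 + 50))*(-4) = (12*63)*(-4) = 756*(-4) = -3024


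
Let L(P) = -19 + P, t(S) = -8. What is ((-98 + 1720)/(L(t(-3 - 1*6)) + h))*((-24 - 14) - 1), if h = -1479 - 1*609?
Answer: 21086/705 ≈ 29.909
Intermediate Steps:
h = -2088 (h = -1479 - 609 = -2088)
((-98 + 1720)/(L(t(-3 - 1*6)) + h))*((-24 - 14) - 1) = ((-98 + 1720)/((-19 - 8) - 2088))*((-24 - 14) - 1) = (1622/(-27 - 2088))*(-38 - 1) = (1622/(-2115))*(-39) = (1622*(-1/2115))*(-39) = -1622/2115*(-39) = 21086/705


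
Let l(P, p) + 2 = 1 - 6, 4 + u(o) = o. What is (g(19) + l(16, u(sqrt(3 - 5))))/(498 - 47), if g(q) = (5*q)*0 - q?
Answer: -26/451 ≈ -0.057650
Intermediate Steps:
u(o) = -4 + o
l(P, p) = -7 (l(P, p) = -2 + (1 - 6) = -2 - 5 = -7)
g(q) = -q (g(q) = 0 - q = -q)
(g(19) + l(16, u(sqrt(3 - 5))))/(498 - 47) = (-1*19 - 7)/(498 - 47) = (-19 - 7)/451 = -26*1/451 = -26/451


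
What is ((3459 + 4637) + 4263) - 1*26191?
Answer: -13832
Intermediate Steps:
((3459 + 4637) + 4263) - 1*26191 = (8096 + 4263) - 26191 = 12359 - 26191 = -13832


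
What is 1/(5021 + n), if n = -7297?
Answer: -1/2276 ≈ -0.00043937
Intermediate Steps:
1/(5021 + n) = 1/(5021 - 7297) = 1/(-2276) = -1/2276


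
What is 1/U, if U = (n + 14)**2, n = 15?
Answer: 1/841 ≈ 0.0011891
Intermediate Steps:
U = 841 (U = (15 + 14)**2 = 29**2 = 841)
1/U = 1/841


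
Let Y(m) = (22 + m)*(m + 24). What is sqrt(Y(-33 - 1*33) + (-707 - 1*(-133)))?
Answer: 7*sqrt(26) ≈ 35.693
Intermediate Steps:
Y(m) = (22 + m)*(24 + m)
sqrt(Y(-33 - 1*33) + (-707 - 1*(-133))) = sqrt((528 + (-33 - 1*33)**2 + 46*(-33 - 1*33)) + (-707 - 1*(-133))) = sqrt((528 + (-33 - 33)**2 + 46*(-33 - 33)) + (-707 + 133)) = sqrt((528 + (-66)**2 + 46*(-66)) - 574) = sqrt((528 + 4356 - 3036) - 574) = sqrt(1848 - 574) = sqrt(1274) = 7*sqrt(26)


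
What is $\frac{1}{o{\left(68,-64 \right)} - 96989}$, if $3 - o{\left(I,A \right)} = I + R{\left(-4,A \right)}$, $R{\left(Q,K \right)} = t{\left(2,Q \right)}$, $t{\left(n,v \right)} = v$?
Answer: $- \frac{1}{97050} \approx -1.0304 \cdot 10^{-5}$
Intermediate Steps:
$R{\left(Q,K \right)} = Q$
$o{\left(I,A \right)} = 7 - I$ ($o{\left(I,A \right)} = 3 - \left(I - 4\right) = 3 - \left(-4 + I\right) = 7 - I$)
$\frac{1}{o{\left(68,-64 \right)} - 96989} = \frac{1}{\left(7 - 68\right) - 96989} = \frac{1}{-61 - 96989} = \frac{1}{-97050} = - \frac{1}{97050}$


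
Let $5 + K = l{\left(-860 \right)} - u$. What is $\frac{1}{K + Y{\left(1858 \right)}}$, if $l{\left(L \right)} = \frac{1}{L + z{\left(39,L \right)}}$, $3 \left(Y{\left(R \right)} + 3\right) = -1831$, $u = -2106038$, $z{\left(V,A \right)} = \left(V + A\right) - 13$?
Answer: $\frac{5082}{10699742743} \approx 4.7496 \cdot 10^{-7}$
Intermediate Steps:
$z{\left(V,A \right)} = -13 + A + V$ ($z{\left(V,A \right)} = \left(A + V\right) - 13 = -13 + A + V$)
$Y{\left(R \right)} = - \frac{1840}{3}$ ($Y{\left(R \right)} = -3 + \frac{1}{3} \left(-1831\right) = -3 - \frac{1831}{3} = - \frac{1840}{3}$)
$l{\left(L \right)} = \frac{1}{26 + 2 L}$ ($l{\left(L \right)} = \frac{1}{L + \left(-13 + L + 39\right)} = \frac{1}{L + \left(26 + L\right)} = \frac{1}{26 + 2 L}$)
$K = \frac{3567619901}{1694}$ ($K = -5 + \left(\frac{1}{2 \left(13 - 860\right)} - -2106038\right) = -5 + \left(\frac{1}{2 \left(-847\right)} + 2106038\right) = -5 + \left(\frac{1}{2} \left(- \frac{1}{847}\right) + 2106038\right) = -5 + \left(- \frac{1}{1694} + 2106038\right) = -5 + \frac{3567628371}{1694} = \frac{3567619901}{1694} \approx 2.106 \cdot 10^{6}$)
$\frac{1}{K + Y{\left(1858 \right)}} = \frac{1}{\frac{3567619901}{1694} - \frac{1840}{3}} = \frac{1}{\frac{10699742743}{5082}} = \frac{5082}{10699742743}$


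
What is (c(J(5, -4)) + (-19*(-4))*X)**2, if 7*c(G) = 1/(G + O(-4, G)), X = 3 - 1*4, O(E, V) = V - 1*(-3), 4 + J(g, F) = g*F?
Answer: 573171481/99225 ≈ 5776.5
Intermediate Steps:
J(g, F) = -4 + F*g (J(g, F) = -4 + g*F = -4 + F*g)
O(E, V) = 3 + V (O(E, V) = V + 3 = 3 + V)
X = -1 (X = 3 - 4 = -1)
c(G) = 1/(7*(3 + 2*G)) (c(G) = 1/(7*(G + (3 + G))) = 1/(7*(3 + 2*G)))
(c(J(5, -4)) + (-19*(-4))*X)**2 = (1/(7*(3 + 2*(-4 - 4*5))) - 19*(-4)*(-1))**2 = (1/(7*(3 + 2*(-4 - 20))) + 76*(-1))**2 = (1/(7*(3 + 2*(-24))) - 76)**2 = (1/(7*(3 - 48)) - 76)**2 = ((1/7)/(-45) - 76)**2 = ((1/7)*(-1/45) - 76)**2 = (-1/315 - 76)**2 = (-23941/315)**2 = 573171481/99225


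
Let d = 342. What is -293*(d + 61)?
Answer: -118079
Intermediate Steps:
-293*(d + 61) = -293*(342 + 61) = -293*403 = -118079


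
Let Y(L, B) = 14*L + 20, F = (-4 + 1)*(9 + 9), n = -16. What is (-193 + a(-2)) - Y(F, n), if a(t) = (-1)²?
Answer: 544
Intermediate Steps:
F = -54 (F = -3*18 = -54)
a(t) = 1
Y(L, B) = 20 + 14*L
(-193 + a(-2)) - Y(F, n) = (-193 + 1) - (20 + 14*(-54)) = -192 - (20 - 756) = -192 - 1*(-736) = -192 + 736 = 544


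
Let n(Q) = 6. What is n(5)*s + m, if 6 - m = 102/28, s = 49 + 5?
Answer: 4569/14 ≈ 326.36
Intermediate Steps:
s = 54
m = 33/14 (m = 6 - 102/28 = 6 - 1*51/14 = 6 - 51/14 = 33/14 ≈ 2.3571)
n(5)*s + m = 6*54 + 33/14 = 324 + 33/14 = 4569/14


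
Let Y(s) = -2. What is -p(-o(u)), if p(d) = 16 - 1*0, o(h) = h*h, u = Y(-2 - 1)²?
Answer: -16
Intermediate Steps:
u = 4 (u = (-2)² = 4)
o(h) = h²
p(d) = 16 (p(d) = 16 + 0 = 16)
-p(-o(u)) = -1*16 = -16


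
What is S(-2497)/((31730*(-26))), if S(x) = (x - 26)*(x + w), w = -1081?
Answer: -4513647/412490 ≈ -10.942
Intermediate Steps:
S(x) = (-1081 + x)*(-26 + x) (S(x) = (x - 26)*(x - 1081) = (-26 + x)*(-1081 + x) = (-1081 + x)*(-26 + x))
S(-2497)/((31730*(-26))) = (28106 + (-2497)² - 1107*(-2497))/((31730*(-26))) = (28106 + 6235009 + 2764179)/(-824980) = 9027294*(-1/824980) = -4513647/412490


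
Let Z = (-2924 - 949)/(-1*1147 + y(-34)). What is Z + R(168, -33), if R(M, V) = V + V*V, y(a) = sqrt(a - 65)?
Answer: 1393829979/1315708 + 11619*I*sqrt(11)/1315708 ≈ 1059.4 + 0.029289*I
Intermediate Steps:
y(a) = sqrt(-65 + a)
R(M, V) = V + V**2
Z = -3873/(-1147 + 3*I*sqrt(11)) (Z = (-2924 - 949)/(-1*1147 + sqrt(-65 - 34)) = -3873/(-1147 + sqrt(-99)) = -3873/(-1147 + 3*I*sqrt(11)) ≈ 3.3764 + 0.029289*I)
Z + R(168, -33) = (4442331/1315708 + 11619*I*sqrt(11)/1315708) - 33*(1 - 33) = (4442331/1315708 + 11619*I*sqrt(11)/1315708) - 33*(-32) = (4442331/1315708 + 11619*I*sqrt(11)/1315708) + 1056 = 1393829979/1315708 + 11619*I*sqrt(11)/1315708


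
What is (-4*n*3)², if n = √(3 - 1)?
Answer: 288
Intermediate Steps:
n = √2 ≈ 1.4142
(-4*n*3)² = (-4*√2*3)² = (-12*√2)² = 288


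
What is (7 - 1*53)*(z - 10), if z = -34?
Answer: 2024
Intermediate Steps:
(7 - 1*53)*(z - 10) = (7 - 1*53)*(-34 - 10) = (7 - 53)*(-44) = -46*(-44) = 2024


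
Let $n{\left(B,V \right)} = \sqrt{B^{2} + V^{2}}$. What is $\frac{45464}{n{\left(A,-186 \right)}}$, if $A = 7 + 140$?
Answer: $\frac{45464 \sqrt{6245}}{18735} \approx 191.77$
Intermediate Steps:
$A = 147$
$\frac{45464}{n{\left(A,-186 \right)}} = \frac{45464}{\sqrt{147^{2} + \left(-186\right)^{2}}} = \frac{45464}{\sqrt{21609 + 34596}} = \frac{45464}{\sqrt{56205}} = \frac{45464}{3 \sqrt{6245}} = 45464 \frac{\sqrt{6245}}{18735} = \frac{45464 \sqrt{6245}}{18735}$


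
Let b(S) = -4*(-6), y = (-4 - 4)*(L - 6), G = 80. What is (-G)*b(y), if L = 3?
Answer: -1920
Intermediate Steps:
y = 24 (y = (-4 - 4)*(3 - 6) = -8*(-3) = 24)
b(S) = 24
(-G)*b(y) = -1*80*24 = -80*24 = -1920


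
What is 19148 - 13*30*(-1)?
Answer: 19538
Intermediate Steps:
19148 - 13*30*(-1) = 19148 - 390*(-1) = 19148 - 1*(-390) = 19148 + 390 = 19538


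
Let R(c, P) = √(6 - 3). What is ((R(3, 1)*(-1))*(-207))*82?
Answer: 16974*√3 ≈ 29400.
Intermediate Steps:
R(c, P) = √3
((R(3, 1)*(-1))*(-207))*82 = ((√3*(-1))*(-207))*82 = (-√3*(-207))*82 = (207*√3)*82 = 16974*√3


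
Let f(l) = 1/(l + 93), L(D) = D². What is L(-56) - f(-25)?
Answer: 213247/68 ≈ 3136.0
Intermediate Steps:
f(l) = 1/(93 + l)
L(-56) - f(-25) = (-56)² - 1/(93 - 25) = 3136 - 1/68 = 213247/68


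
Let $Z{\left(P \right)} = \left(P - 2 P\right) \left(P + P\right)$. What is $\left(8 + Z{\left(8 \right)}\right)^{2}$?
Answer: $14400$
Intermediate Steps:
$Z{\left(P \right)} = - 2 P^{2}$ ($Z{\left(P \right)} = - P 2 P = - 2 P^{2}$)
$\left(8 + Z{\left(8 \right)}\right)^{2} = \left(8 - 2 \cdot 8^{2}\right)^{2} = \left(8 - 128\right)^{2} = \left(-120\right)^{2} = 14400$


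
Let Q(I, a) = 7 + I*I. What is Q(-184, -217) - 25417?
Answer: 8446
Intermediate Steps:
Q(I, a) = 7 + I²
Q(-184, -217) - 25417 = (7 + (-184)²) - 25417 = (7 + 33856) - 25417 = 33863 - 25417 = 8446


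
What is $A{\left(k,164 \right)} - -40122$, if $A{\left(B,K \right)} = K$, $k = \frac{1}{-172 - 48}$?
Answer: $40286$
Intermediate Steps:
$k = - \frac{1}{220}$ ($k = \frac{1}{-172 + \left(-100 + 52\right)} = \frac{1}{-172 - 48} = \frac{1}{-220} = - \frac{1}{220} \approx -0.0045455$)
$A{\left(k,164 \right)} - -40122 = 164 - -40122 = 164 + 40122 = 40286$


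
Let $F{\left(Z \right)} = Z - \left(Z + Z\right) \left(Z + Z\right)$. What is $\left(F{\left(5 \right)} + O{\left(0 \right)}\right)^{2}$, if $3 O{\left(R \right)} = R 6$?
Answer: $9025$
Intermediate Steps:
$O{\left(R \right)} = 2 R$ ($O{\left(R \right)} = \frac{R 6}{3} = \frac{6 R}{3} = 2 R$)
$F{\left(Z \right)} = Z - 4 Z^{2}$ ($F{\left(Z \right)} = Z - 2 Z 2 Z = Z - 4 Z^{2}$)
$\left(F{\left(5 \right)} + O{\left(0 \right)}\right)^{2} = \left(5 \left(1 - 20\right) + 2 \cdot 0\right)^{2} = \left(5 \left(1 - 20\right) + 0\right)^{2} = \left(5 \left(-19\right) + 0\right)^{2} = \left(-95 + 0\right)^{2} = \left(-95\right)^{2} = 9025$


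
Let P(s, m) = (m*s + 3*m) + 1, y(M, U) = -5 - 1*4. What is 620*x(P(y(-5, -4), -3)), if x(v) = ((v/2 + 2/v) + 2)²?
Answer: 30144555/361 ≈ 83503.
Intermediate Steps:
y(M, U) = -9 (y(M, U) = -5 - 4 = -9)
P(s, m) = 1 + 3*m + m*s (P(s, m) = (3*m + m*s) + 1 = 1 + 3*m + m*s)
x(v) = (2 + v/2 + 2/v)² (x(v) = ((v*(½) + 2/v) + 2)² = ((v/2 + 2/v) + 2)² = (2 + v/2 + 2/v)²)
620*x(P(y(-5, -4), -3)) = 620*((4 + (1 + 3*(-3) - 3*(-9))² + 4*(1 + 3*(-3) - 3*(-9)))²/(4*(1 + 3*(-3) - 3*(-9))²)) = 620*((4 + (1 - 9 + 27)² + 4*(1 - 9 + 27))²/(4*(1 - 9 + 27)²)) = 620*((¼)*(4 + 19² + 4*19)²/19²) = 620*((¼)*(1/361)*(4 + 361 + 76)²) = 620*((¼)*(1/361)*441²) = 620*((¼)*(1/361)*194481) = 620*(194481/1444) = 30144555/361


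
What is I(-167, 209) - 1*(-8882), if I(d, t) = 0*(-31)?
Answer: 8882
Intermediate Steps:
I(d, t) = 0
I(-167, 209) - 1*(-8882) = 0 - 1*(-8882) = 0 + 8882 = 8882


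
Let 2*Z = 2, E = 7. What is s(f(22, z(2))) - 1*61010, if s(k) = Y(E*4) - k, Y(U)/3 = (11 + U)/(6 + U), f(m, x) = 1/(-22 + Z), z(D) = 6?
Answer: -43558649/714 ≈ -61007.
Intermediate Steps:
Z = 1 (Z = (½)*2 = 1)
f(m, x) = -1/21 (f(m, x) = 1/(-22 + 1) = 1/(-21) = -1/21)
Y(U) = 3*(11 + U)/(6 + U) (Y(U) = 3*((11 + U)/(6 + U)) = 3*(11 + U)/(6 + U))
s(k) = 117/34 - k (s(k) = 3*(11 + 7*4)/(6 + 7*4) - k = 3*(11 + 28)/(6 + 28) - k = 3*39/34 - k = 3*(1/34)*39 - k = 117/34 - k)
s(f(22, z(2))) - 1*61010 = (117/34 - 1*(-1/21)) - 1*61010 = (117/34 + 1/21) - 61010 = 2491/714 - 61010 = -43558649/714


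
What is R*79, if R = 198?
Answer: 15642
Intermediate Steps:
R*79 = 198*79 = 15642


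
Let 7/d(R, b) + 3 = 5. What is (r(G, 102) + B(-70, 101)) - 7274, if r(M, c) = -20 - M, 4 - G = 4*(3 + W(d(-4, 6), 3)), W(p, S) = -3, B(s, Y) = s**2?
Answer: -2398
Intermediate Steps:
d(R, b) = 7/2 (d(R, b) = 7/(-3 + 5) = 7/2)
G = 4 (G = 4 - 4*(3 - 3) = 4 - 4*0 = 4 - 1*0 = 4 + 0 = 4)
(r(G, 102) + B(-70, 101)) - 7274 = ((-20 - 1*4) + (-70)**2) - 7274 = ((-20 - 4) + 4900) - 7274 = (-24 + 4900) - 7274 = 4876 - 7274 = -2398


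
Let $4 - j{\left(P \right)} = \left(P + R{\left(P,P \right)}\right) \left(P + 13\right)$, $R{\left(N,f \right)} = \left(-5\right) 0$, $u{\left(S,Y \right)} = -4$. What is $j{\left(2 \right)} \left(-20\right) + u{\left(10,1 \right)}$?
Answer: $516$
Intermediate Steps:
$R{\left(N,f \right)} = 0$
$j{\left(P \right)} = 4 - P \left(13 + P\right)$ ($j{\left(P \right)} = 4 - \left(P + 0\right) \left(P + 13\right) = 4 - P \left(13 + P\right)$)
$j{\left(2 \right)} \left(-20\right) + u{\left(10,1 \right)} = \left(4 - 2^{2} - 26\right) \left(-20\right) - 4 = \left(4 - 4 - 26\right) \left(-20\right) - 4 = \left(-26\right) \left(-20\right) - 4 = 520 - 4 = 516$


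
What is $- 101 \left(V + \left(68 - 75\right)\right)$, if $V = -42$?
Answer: $4949$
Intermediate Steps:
$- 101 \left(V + \left(68 - 75\right)\right) = - 101 \left(-42 + \left(68 - 75\right)\right) = - 101 \left(-42 - 7\right) = \left(-101\right) \left(-49\right) = 4949$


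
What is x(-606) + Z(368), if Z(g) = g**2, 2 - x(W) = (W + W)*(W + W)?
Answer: -1333518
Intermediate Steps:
x(W) = 2 - 4*W**2 (x(W) = 2 - (W + W)*(W + W) = 2 - 2*W*2*W = 2 - 4*W**2)
x(-606) + Z(368) = (2 - 4*(-606)**2) + 368**2 = (2 - 4*367236) + 135424 = (2 - 1468944) + 135424 = -1468942 + 135424 = -1333518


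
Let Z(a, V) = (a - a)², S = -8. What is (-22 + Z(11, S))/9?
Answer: -22/9 ≈ -2.4444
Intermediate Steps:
Z(a, V) = 0 (Z(a, V) = 0² = 0)
(-22 + Z(11, S))/9 = (-22 + 0)/9 = (⅑)*(-22) = -22/9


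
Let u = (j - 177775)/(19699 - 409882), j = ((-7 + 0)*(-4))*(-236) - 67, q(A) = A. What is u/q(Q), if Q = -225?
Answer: -7378/3511647 ≈ -0.0021010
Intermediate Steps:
j = -6675 (j = -7*(-4)*(-236) - 67 = 28*(-236) - 67 = -6608 - 67 = -6675)
u = 184450/390183 (u = (-6675 - 177775)/(19699 - 409882) = -184450/(-390183) = -184450*(-1/390183) = 184450/390183 ≈ 0.47273)
u/q(Q) = (184450/390183)/(-225) = (184450/390183)*(-1/225) = -7378/3511647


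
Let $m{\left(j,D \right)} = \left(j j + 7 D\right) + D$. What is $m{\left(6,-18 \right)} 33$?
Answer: $-3564$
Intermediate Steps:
$m{\left(j,D \right)} = j^{2} + 8 D$ ($m{\left(j,D \right)} = \left(j^{2} + 7 D\right) + D = j^{2} + 8 D$)
$m{\left(6,-18 \right)} 33 = \left(6^{2} + 8 \left(-18\right)\right) 33 = \left(36 - 144\right) 33 = \left(-108\right) 33 = -3564$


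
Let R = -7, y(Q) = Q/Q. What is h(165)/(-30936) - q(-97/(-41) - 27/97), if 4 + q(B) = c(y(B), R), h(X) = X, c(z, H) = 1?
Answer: 30881/10312 ≈ 2.9947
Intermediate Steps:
y(Q) = 1
q(B) = -3 (q(B) = -4 + 1 = -3)
h(165)/(-30936) - q(-97/(-41) - 27/97) = 165/(-30936) - 1*(-3) = 165*(-1/30936) + 3 = -55/10312 + 3 = 30881/10312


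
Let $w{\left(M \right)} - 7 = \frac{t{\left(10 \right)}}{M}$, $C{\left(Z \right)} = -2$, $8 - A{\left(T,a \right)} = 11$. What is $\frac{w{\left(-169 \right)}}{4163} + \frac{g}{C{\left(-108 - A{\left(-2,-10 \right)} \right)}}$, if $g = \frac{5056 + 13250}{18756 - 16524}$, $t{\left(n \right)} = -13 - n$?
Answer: $- \frac{715208211}{174479656} \approx -4.0991$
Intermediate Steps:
$A{\left(T,a \right)} = -3$ ($A{\left(T,a \right)} = 8 - 11 = -3$)
$g = \frac{1017}{124}$ ($g = \frac{18306}{2232} = 18306 \cdot \frac{1}{2232} = \frac{1017}{124} \approx 8.2016$)
$w{\left(M \right)} = 7 - \frac{23}{M}$ ($w{\left(M \right)} = 7 + \frac{-13 - 10}{M} = 7 - \frac{23}{M}$)
$\frac{w{\left(-169 \right)}}{4163} + \frac{g}{C{\left(-108 - A{\left(-2,-10 \right)} \right)}} = \frac{7 - \frac{23}{-169}}{4163} + \frac{1017}{124 \left(-2\right)} = \left(7 - - \frac{23}{169}\right) \frac{1}{4163} + \frac{1017}{124} \left(- \frac{1}{2}\right) = \left(7 + \frac{23}{169}\right) \frac{1}{4163} - \frac{1017}{248} = \frac{1206}{169} \cdot \frac{1}{4163} - \frac{1017}{248} = \frac{1206}{703547} - \frac{1017}{248} = - \frac{715208211}{174479656}$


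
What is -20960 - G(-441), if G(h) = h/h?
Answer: -20961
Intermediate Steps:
G(h) = 1
-20960 - G(-441) = -20960 - 1*1 = -20960 - 1 = -20961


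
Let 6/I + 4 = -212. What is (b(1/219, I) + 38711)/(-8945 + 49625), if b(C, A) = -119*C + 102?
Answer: 1062491/1113615 ≈ 0.95409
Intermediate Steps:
I = -1/36 (I = 6/(-4 - 212) = 6/(-216) = 6*(-1/216) = -1/36 ≈ -0.027778)
b(C, A) = 102 - 119*C
(b(1/219, I) + 38711)/(-8945 + 49625) = ((102 - 119/219) + 38711)/(-8945 + 49625) = ((102 - 119*1/219) + 38711)/40680 = ((102 - 119/219) + 38711)*(1/40680) = (22219/219 + 38711)*(1/40680) = (8499928/219)*(1/40680) = 1062491/1113615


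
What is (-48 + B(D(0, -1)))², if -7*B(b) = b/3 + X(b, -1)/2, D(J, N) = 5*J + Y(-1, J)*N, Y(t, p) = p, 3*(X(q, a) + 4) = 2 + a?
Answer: 4020025/1764 ≈ 2278.9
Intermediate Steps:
X(q, a) = -10/3 + a/3 (X(q, a) = -4 + (2 + a)/3 = -4 + (⅔ + a/3) = -10/3 + a/3)
D(J, N) = 5*J + J*N
B(b) = 11/42 - b/21 (B(b) = -(b/3 + (-10/3 + (⅓)*(-1))/2)/7 = -(b*(⅓) + (-10/3 - ⅓)*(½))/7 = -(b/3 - 11/3*½)/7 = -(b/3 - 11/6)/7 = -(-11/6 + b/3)/7 = 11/42 - b/21)
(-48 + B(D(0, -1)))² = (-48 + (11/42 - 0*(5 - 1)))² = (-48 + (11/42 - 0*4))² = (-48 + (11/42 - 1/21*0))² = (-48 + (11/42 + 0))² = (-48 + 11/42)² = (-2005/42)² = 4020025/1764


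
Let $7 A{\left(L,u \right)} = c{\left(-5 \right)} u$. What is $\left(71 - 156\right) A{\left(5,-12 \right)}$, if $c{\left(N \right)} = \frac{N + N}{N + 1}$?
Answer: $\frac{2550}{7} \approx 364.29$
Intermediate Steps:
$c{\left(N \right)} = \frac{2 N}{1 + N}$
$A{\left(L,u \right)} = \frac{5 u}{14}$ ($A{\left(L,u \right)} = \frac{2 \left(-5\right) \frac{1}{1 - 5} u}{7} = \frac{2 \left(-5\right) \frac{1}{-4} u}{7} = \frac{2 \left(-5\right) \left(- \frac{1}{4}\right) u}{7} = \frac{\frac{5}{2} u}{7} = \frac{5 u}{14}$)
$\left(71 - 156\right) A{\left(5,-12 \right)} = \left(71 - 156\right) \frac{5}{14} \left(-12\right) = \left(-85\right) \left(- \frac{30}{7}\right) = \frac{2550}{7}$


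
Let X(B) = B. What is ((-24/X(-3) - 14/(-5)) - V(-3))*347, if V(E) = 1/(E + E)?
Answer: 114163/30 ≈ 3805.4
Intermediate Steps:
V(E) = 1/(2*E)
((-24/X(-3) - 14/(-5)) - V(-3))*347 = ((-24/(-3) - 14/(-5)) - 1/(2*(-3)))*347 = ((-24*(-1/3) - 14*(-1/5)) - (-1)/(2*3))*347 = ((8 + 14/5) - 1*(-1/6))*347 = (54/5 + 1/6)*347 = (329/30)*347 = 114163/30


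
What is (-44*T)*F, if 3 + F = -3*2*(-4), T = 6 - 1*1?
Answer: -4620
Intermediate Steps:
T = 5 (T = 6 - 1 = 5)
F = 21 (F = -3 - 3*2*(-4) = -3 - 6*(-4) = -3 + 24 = 21)
(-44*T)*F = -44*5*21 = -220*21 = -4620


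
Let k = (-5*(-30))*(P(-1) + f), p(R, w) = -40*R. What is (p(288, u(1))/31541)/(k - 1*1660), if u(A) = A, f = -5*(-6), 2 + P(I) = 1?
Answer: -1152/8484529 ≈ -0.00013578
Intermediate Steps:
P(I) = -1 (P(I) = -2 + 1 = -1)
f = 30
k = 4350 (k = (-5*(-30))*(-1 + 30) = 150*29 = 4350)
(p(288, u(1))/31541)/(k - 1*1660) = (-40*288/31541)/(4350 - 1*1660) = (-11520*1/31541)/(4350 - 1660) = -11520/31541/2690 = -11520/31541*1/2690 = -1152/8484529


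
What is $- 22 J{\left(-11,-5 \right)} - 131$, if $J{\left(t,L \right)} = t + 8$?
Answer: $-65$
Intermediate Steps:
$J{\left(t,L \right)} = 8 + t$
$- 22 J{\left(-11,-5 \right)} - 131 = - 22 \left(8 - 11\right) - 131 = \left(-22\right) \left(-3\right) - 131 = 66 - 131 = -65$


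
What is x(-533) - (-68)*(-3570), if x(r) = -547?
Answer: -243307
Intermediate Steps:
x(-533) - (-68)*(-3570) = -547 - (-68)*(-3570) = -547 - 1*242760 = -547 - 242760 = -243307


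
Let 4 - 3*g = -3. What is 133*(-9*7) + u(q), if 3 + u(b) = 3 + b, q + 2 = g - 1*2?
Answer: -25142/3 ≈ -8380.7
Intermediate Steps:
g = 7/3 (g = 4/3 - 1/3*(-3) = 4/3 + 1 = 7/3 ≈ 2.3333)
q = -5/3 (q = -2 + (7/3 - 1*2) = -2 + (7/3 - 2) = -2 + 1/3 = -5/3 ≈ -1.6667)
u(b) = b (u(b) = -3 + (3 + b) = b)
133*(-9*7) + u(q) = 133*(-9*7) - 5/3 = 133*(-63) - 5/3 = -8379 - 5/3 = -25142/3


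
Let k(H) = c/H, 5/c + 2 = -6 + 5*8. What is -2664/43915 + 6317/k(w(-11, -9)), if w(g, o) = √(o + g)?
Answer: -2664/43915 + 404288*I*√5/5 ≈ -0.060663 + 1.808e+5*I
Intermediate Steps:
w(g, o) = √(g + o)
c = 5/32 (c = 5/(-2 + (-6 + 5*8)) = 5/(-2 + (-6 + 40)) = 5/(-2 + 34) = 5/32 ≈ 0.15625)
k(H) = 5/(32*H)
-2664/43915 + 6317/k(w(-11, -9)) = -2664/43915 + 6317/((5/(32*(√(-11 - 9))))) = -2664*1/43915 + 6317/((5/(32*(√(-20))))) = -2664/43915 + 6317/((5/(32*((2*I*√5))))) = -2664/43915 + 6317/((5*(-I*√5/10)/32)) = -2664/43915 + 6317/((-I*√5/64)) = -2664/43915 + 6317*(64*I*√5/5) = -2664/43915 + 404288*I*√5/5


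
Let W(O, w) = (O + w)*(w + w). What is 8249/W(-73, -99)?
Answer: 8249/34056 ≈ 0.24222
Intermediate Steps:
W(O, w) = 2*w*(O + w) (W(O, w) = (O + w)*(2*w) = 2*w*(O + w))
8249/W(-73, -99) = 8249/((2*(-99)*(-73 - 99))) = 8249/((2*(-99)*(-172))) = 8249/34056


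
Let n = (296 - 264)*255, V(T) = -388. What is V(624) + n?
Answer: 7772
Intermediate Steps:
n = 8160 (n = 32*255 = 8160)
V(624) + n = -388 + 8160 = 7772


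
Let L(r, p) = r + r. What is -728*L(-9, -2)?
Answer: 13104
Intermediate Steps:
L(r, p) = 2*r
-728*L(-9, -2) = -1456*(-9) = -728*(-18) = 13104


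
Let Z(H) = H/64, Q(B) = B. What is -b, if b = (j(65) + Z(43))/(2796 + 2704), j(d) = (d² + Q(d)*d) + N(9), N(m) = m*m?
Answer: -546027/352000 ≈ -1.5512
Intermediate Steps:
N(m) = m²
Z(H) = H/64 (Z(H) = H*(1/64) = H/64)
j(d) = 81 + 2*d² (j(d) = (d² + d*d) + 9² = (d² + d²) + 81 = 2*d² + 81 = 81 + 2*d²)
b = 546027/352000 (b = ((81 + 2*65²) + (1/64)*43)/(2796 + 2704) = ((81 + 2*4225) + 43/64)/5500 = ((81 + 8450) + 43/64)*(1/5500) = (8531 + 43/64)*(1/5500) = (546027/64)*(1/5500) = 546027/352000 ≈ 1.5512)
-b = -1*546027/352000 = -546027/352000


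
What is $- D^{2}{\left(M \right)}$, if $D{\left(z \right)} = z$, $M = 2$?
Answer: $-4$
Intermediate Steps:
$- D^{2}{\left(M \right)} = - 2^{2} = \left(-1\right) 4 = -4$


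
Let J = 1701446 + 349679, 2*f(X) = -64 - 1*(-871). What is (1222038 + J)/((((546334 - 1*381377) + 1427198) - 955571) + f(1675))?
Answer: 6546326/1273975 ≈ 5.1385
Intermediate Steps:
f(X) = 807/2 (f(X) = (-64 - 1*(-871))/2 = (-64 + 871)/2 = (1/2)*807 = 807/2)
J = 2051125
(1222038 + J)/((((546334 - 1*381377) + 1427198) - 955571) + f(1675)) = (1222038 + 2051125)/((((546334 - 1*381377) + 1427198) - 955571) + 807/2) = 3273163/((((546334 - 381377) + 1427198) - 955571) + 807/2) = 3273163/(((164957 + 1427198) - 955571) + 807/2) = 3273163/((1592155 - 955571) + 807/2) = 3273163/(636584 + 807/2) = 3273163/(1273975/2) = 3273163*(2/1273975) = 6546326/1273975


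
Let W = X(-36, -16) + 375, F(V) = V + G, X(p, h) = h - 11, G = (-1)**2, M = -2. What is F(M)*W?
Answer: -348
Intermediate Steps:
G = 1
X(p, h) = -11 + h
F(V) = 1 + V (F(V) = V + 1 = 1 + V)
W = 348 (W = (-11 - 16) + 375 = -27 + 375 = 348)
F(M)*W = (1 - 2)*348 = -1*348 = -348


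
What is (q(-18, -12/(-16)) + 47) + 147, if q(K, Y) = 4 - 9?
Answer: 189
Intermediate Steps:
q(K, Y) = -5
(q(-18, -12/(-16)) + 47) + 147 = (-5 + 47) + 147 = 42 + 147 = 189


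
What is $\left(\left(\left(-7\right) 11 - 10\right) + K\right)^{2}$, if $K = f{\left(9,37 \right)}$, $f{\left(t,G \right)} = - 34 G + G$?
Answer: $1710864$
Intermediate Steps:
$f{\left(t,G \right)} = - 33 G$
$K = -1221$ ($K = \left(-33\right) 37 = -1221$)
$\left(\left(\left(-7\right) 11 - 10\right) + K\right)^{2} = \left(\left(\left(-7\right) 11 - 10\right) - 1221\right)^{2} = \left(\left(-77 - 10\right) - 1221\right)^{2} = \left(-87 - 1221\right)^{2} = \left(-1308\right)^{2} = 1710864$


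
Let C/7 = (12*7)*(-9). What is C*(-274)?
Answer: 1450008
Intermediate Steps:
C = -5292 (C = 7*((12*7)*(-9)) = 7*(84*(-9)) = 7*(-756) = -5292)
C*(-274) = -5292*(-274) = 1450008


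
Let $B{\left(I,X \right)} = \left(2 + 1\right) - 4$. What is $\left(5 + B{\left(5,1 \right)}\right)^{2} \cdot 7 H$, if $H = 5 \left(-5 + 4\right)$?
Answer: $-560$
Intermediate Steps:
$H = -5$ ($H = 5 \left(-1\right) = -5$)
$B{\left(I,X \right)} = -1$ ($B{\left(I,X \right)} = 3 - 4 = -1$)
$\left(5 + B{\left(5,1 \right)}\right)^{2} \cdot 7 H = \left(5 - 1\right)^{2} \cdot 7 \left(-5\right) = 4^{2} \cdot 7 \left(-5\right) = 16 \cdot 7 \left(-5\right) = 112 \left(-5\right) = -560$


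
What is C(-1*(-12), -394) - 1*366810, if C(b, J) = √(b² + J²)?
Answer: -366810 + 2*√38845 ≈ -3.6642e+5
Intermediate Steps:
C(b, J) = √(J² + b²)
C(-1*(-12), -394) - 1*366810 = √((-394)² + (-1*(-12))²) - 1*366810 = √(155236 + 12²) - 366810 = √(155236 + 144) - 366810 = √155380 - 366810 = 2*√38845 - 366810 = -366810 + 2*√38845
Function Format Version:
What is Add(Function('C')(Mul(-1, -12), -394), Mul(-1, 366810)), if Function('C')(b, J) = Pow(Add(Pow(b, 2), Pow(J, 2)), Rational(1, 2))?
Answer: Add(-366810, Mul(2, Pow(38845, Rational(1, 2)))) ≈ -3.6642e+5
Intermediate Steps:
Function('C')(b, J) = Pow(Add(Pow(J, 2), Pow(b, 2)), Rational(1, 2))
Add(Function('C')(Mul(-1, -12), -394), Mul(-1, 366810)) = Add(Pow(Add(Pow(-394, 2), Pow(Mul(-1, -12), 2)), Rational(1, 2)), Mul(-1, 366810)) = Add(Pow(Add(155236, Pow(12, 2)), Rational(1, 2)), -366810) = Add(Pow(Add(155236, 144), Rational(1, 2)), -366810) = Add(Pow(155380, Rational(1, 2)), -366810) = Add(Mul(2, Pow(38845, Rational(1, 2))), -366810) = Add(-366810, Mul(2, Pow(38845, Rational(1, 2))))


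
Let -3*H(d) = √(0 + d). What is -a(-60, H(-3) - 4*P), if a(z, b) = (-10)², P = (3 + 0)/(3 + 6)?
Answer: -100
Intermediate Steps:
H(d) = -√d/3 (H(d) = -√(0 + d)/3 = -√d/3)
P = ⅓ (P = 3/9 = 3*(⅑) = ⅓ ≈ 0.33333)
a(z, b) = 100
-a(-60, H(-3) - 4*P) = -1*100 = -100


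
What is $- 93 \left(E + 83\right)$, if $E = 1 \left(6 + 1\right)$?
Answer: $-8370$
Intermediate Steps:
$E = 7$ ($E = 1 \cdot 7 = 7$)
$- 93 \left(E + 83\right) = - 93 \left(7 + 83\right) = \left(-93\right) 90 = -8370$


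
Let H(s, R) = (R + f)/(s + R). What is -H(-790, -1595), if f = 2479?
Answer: 884/2385 ≈ 0.37065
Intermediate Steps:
H(s, R) = (2479 + R)/(R + s) (H(s, R) = (R + 2479)/(s + R) = (2479 + R)/(R + s))
-H(-790, -1595) = -(2479 - 1595)/(-1595 - 790) = -884/(-2385) = -(-1)*884/2385 = -1*(-884/2385) = 884/2385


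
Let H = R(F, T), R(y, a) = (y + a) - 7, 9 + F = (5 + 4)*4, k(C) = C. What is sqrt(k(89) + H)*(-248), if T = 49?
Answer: -248*sqrt(158) ≈ -3117.3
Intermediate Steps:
F = 27 (F = -9 + (5 + 4)*4 = -9 + 9*4 = -9 + 36 = 27)
R(y, a) = -7 + a + y (R(y, a) = (a + y) - 7 = -7 + a + y)
H = 69 (H = -7 + 49 + 27 = 69)
sqrt(k(89) + H)*(-248) = sqrt(89 + 69)*(-248) = sqrt(158)*(-248) = -248*sqrt(158)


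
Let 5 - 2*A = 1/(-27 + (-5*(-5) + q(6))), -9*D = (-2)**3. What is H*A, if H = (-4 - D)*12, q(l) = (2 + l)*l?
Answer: -10076/69 ≈ -146.03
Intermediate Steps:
q(l) = l*(2 + l)
D = 8/9 (D = -1/9*(-2)**3 = -1/9*(-8) = 8/9 ≈ 0.88889)
H = -176/3 (H = (-4 - 1*8/9)*12 = (-4 - 8/9)*12 = -44/9*12 = -176/3 ≈ -58.667)
A = 229/92 (A = 5/2 - 1/(2*(-27 + (-5*(-5) + 6*(2 + 6)))) = 5/2 - 1/(2*(-27 + (25 + 6*8))) = 5/2 - 1/(2*(-27 + (25 + 48))) = 5/2 - 1/(2*(-27 + 73)) = 5/2 - 1/2/46 = 5/2 - 1/2*1/46 = 5/2 - 1/92 = 229/92 ≈ 2.4891)
H*A = -176/3*229/92 = -10076/69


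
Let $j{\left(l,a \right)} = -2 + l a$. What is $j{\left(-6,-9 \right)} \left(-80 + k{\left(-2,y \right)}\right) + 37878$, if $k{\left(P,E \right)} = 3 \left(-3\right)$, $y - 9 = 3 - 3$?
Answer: $33250$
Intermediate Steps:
$j{\left(l,a \right)} = -2 + a l$
$y = 9$ ($y = 9 + \left(3 - 3\right) = 9 + 0 = 9$)
$k{\left(P,E \right)} = -9$
$j{\left(-6,-9 \right)} \left(-80 + k{\left(-2,y \right)}\right) + 37878 = \left(-2 - -54\right) \left(-80 - 9\right) + 37878 = \left(-2 + 54\right) \left(-89\right) + 37878 = 52 \left(-89\right) + 37878 = -4628 + 37878 = 33250$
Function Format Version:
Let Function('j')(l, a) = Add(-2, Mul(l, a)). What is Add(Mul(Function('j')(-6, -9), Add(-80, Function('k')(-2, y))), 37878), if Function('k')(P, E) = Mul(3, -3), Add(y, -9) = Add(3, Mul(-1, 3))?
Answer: 33250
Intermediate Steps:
Function('j')(l, a) = Add(-2, Mul(a, l))
y = 9 (y = Add(9, Add(3, Mul(-1, 3))) = Add(9, Add(3, -3)) = Add(9, 0) = 9)
Function('k')(P, E) = -9
Add(Mul(Function('j')(-6, -9), Add(-80, Function('k')(-2, y))), 37878) = Add(Mul(Add(-2, Mul(-9, -6)), Add(-80, -9)), 37878) = Add(Mul(Add(-2, 54), -89), 37878) = Add(Mul(52, -89), 37878) = Add(-4628, 37878) = 33250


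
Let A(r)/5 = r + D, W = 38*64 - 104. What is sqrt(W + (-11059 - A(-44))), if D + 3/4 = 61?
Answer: I*sqrt(35249)/2 ≈ 93.874*I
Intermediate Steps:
D = 241/4 (D = -3/4 + 61 = 241/4 ≈ 60.250)
W = 2328 (W = 2432 - 104 = 2328)
A(r) = 1205/4 + 5*r (A(r) = 5*(r + 241/4) = 5*(241/4 + r) = 1205/4 + 5*r)
sqrt(W + (-11059 - A(-44))) = sqrt(2328 + (-11059 - (1205/4 + 5*(-44)))) = sqrt(2328 + (-11059 - (1205/4 - 220))) = sqrt(2328 + (-11059 - 1*325/4)) = sqrt(2328 + (-11059 - 325/4)) = sqrt(2328 - 44561/4) = sqrt(-35249/4) = I*sqrt(35249)/2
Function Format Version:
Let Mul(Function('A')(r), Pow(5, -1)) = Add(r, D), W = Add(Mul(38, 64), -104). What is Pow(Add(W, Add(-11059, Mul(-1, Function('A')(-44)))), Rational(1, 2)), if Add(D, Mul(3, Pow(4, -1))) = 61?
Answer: Mul(Rational(1, 2), I, Pow(35249, Rational(1, 2))) ≈ Mul(93.874, I)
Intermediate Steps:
D = Rational(241, 4) (D = Add(Rational(-3, 4), 61) = Rational(241, 4) ≈ 60.250)
W = 2328 (W = Add(2432, -104) = 2328)
Function('A')(r) = Add(Rational(1205, 4), Mul(5, r)) (Function('A')(r) = Mul(5, Add(r, Rational(241, 4))) = Mul(5, Add(Rational(241, 4), r)) = Add(Rational(1205, 4), Mul(5, r)))
Pow(Add(W, Add(-11059, Mul(-1, Function('A')(-44)))), Rational(1, 2)) = Pow(Add(2328, Add(-11059, Mul(-1, Add(Rational(1205, 4), Mul(5, -44))))), Rational(1, 2)) = Pow(Add(2328, Add(-11059, Mul(-1, Add(Rational(1205, 4), -220)))), Rational(1, 2)) = Pow(Add(2328, Add(-11059, Mul(-1, Rational(325, 4)))), Rational(1, 2)) = Pow(Add(2328, Add(-11059, Rational(-325, 4))), Rational(1, 2)) = Pow(Add(2328, Rational(-44561, 4)), Rational(1, 2)) = Pow(Rational(-35249, 4), Rational(1, 2)) = Mul(Rational(1, 2), I, Pow(35249, Rational(1, 2)))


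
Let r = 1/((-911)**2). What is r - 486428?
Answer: -403696812187/829921 ≈ -4.8643e+5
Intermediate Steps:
r = 1/829921 ≈ 1.2049e-6
r - 486428 = 1/829921 - 486428 = -403696812187/829921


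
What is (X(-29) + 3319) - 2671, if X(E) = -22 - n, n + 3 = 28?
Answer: 601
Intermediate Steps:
n = 25 (n = -3 + 28 = 25)
X(E) = -47 (X(E) = -22 - 1*25 = -22 - 25 = -47)
(X(-29) + 3319) - 2671 = (-47 + 3319) - 2671 = 3272 - 2671 = 601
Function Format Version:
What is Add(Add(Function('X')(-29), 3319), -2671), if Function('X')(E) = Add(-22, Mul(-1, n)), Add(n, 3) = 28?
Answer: 601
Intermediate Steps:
n = 25 (n = Add(-3, 28) = 25)
Function('X')(E) = -47 (Function('X')(E) = Add(-22, Mul(-1, 25)) = Add(-22, -25) = -47)
Add(Add(Function('X')(-29), 3319), -2671) = Add(Add(-47, 3319), -2671) = Add(3272, -2671) = 601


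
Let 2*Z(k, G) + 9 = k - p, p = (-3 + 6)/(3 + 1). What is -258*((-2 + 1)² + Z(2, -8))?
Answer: 2967/4 ≈ 741.75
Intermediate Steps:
p = ¾ (p = 3/4 = 3*(¼) = ¾ ≈ 0.75000)
Z(k, G) = -39/8 + k/2 (Z(k, G) = -9/2 + (k - 1*¾)/2 = -9/2 + (k - ¾)/2 = -9/2 + (-¾ + k)/2 = -9/2 + (-3/8 + k/2) = -39/8 + k/2)
-258*((-2 + 1)² + Z(2, -8)) = -258*((-2 + 1)² + (-39/8 + (½)*2)) = -258*((-1)² + (-39/8 + 1)) = -258*(1 - 31/8) = -258*(-23/8) = 2967/4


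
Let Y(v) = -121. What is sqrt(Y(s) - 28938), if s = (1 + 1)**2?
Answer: I*sqrt(29059) ≈ 170.47*I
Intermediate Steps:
s = 4 (s = 2**2 = 4)
sqrt(Y(s) - 28938) = sqrt(-121 - 28938) = sqrt(-29059) = I*sqrt(29059)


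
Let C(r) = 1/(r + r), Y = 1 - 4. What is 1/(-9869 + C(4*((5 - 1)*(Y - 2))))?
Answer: -160/1579041 ≈ -0.00010133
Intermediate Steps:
Y = -3
C(r) = 1/(2*r)
1/(-9869 + C(4*((5 - 1)*(Y - 2)))) = 1/(-9869 + 1/(2*((4*((5 - 1)*(-3 - 2)))))) = 1/(-9869 + 1/(2*((4*(4*(-5)))))) = 1/(-9869 + 1/(2*((4*(-20))))) = 1/(-9869 + (½)/(-80)) = 1/(-9869 + (½)*(-1/80)) = 1/(-9869 - 1/160) = 1/(-1579041/160) = -160/1579041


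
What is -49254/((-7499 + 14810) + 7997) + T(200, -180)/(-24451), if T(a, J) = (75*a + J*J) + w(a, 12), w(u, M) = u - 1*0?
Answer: -138069311/26735422 ≈ -5.1643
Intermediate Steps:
w(u, M) = u (w(u, M) = u + 0 = u)
T(a, J) = J² + 76*a (T(a, J) = (75*a + J*J) + a = (75*a + J²) + a = (J² + 75*a) + a = J² + 76*a)
-49254/((-7499 + 14810) + 7997) + T(200, -180)/(-24451) = -49254/((-7499 + 14810) + 7997) + ((-180)² + 76*200)/(-24451) = -49254/(7311 + 7997) + (32400 + 15200)*(-1/24451) = -49254/15308 + 47600*(-1/24451) = -49254*1/15308 - 6800/3493 = -24627/7654 - 6800/3493 = -138069311/26735422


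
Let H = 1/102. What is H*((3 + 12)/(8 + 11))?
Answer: 5/646 ≈ 0.0077399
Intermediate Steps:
H = 1/102 ≈ 0.0098039
H*((3 + 12)/(8 + 11)) = ((3 + 12)/(8 + 11))/102 = (15/19)/102 = (15*(1/19))/102 = (1/102)*(15/19) = 5/646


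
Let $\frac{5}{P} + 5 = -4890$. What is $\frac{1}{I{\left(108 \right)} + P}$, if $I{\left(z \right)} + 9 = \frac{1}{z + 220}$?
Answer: $- \frac{321112}{2889357} \approx -0.11114$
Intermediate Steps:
$P = - \frac{1}{979}$ ($P = \frac{5}{-5 - 4890} = \frac{5}{-4895} = 5 \left(- \frac{1}{4895}\right) = - \frac{1}{979} \approx -0.0010215$)
$I{\left(z \right)} = -9 + \frac{1}{220 + z}$ ($I{\left(z \right)} = -9 + \frac{1}{z + 220} = -9 + \frac{1}{220 + z}$)
$\frac{1}{I{\left(108 \right)} + P} = \frac{1}{\frac{-1979 - 972}{220 + 108} - \frac{1}{979}} = \frac{1}{\frac{-1979 - 972}{328} - \frac{1}{979}} = \frac{1}{\frac{1}{328} \left(-2951\right) - \frac{1}{979}} = \frac{1}{- \frac{2951}{328} - \frac{1}{979}} = \frac{1}{- \frac{2889357}{321112}} = - \frac{321112}{2889357}$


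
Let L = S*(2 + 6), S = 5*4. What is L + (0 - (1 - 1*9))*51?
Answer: 568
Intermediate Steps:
S = 20
L = 160 (L = 20*(2 + 6) = 20*8 = 160)
L + (0 - (1 - 1*9))*51 = 160 + (0 - (1 - 1*9))*51 = 160 + (0 - (1 - 9))*51 = 160 + (0 - 1*(-8))*51 = 160 + (0 + 8)*51 = 160 + 8*51 = 160 + 408 = 568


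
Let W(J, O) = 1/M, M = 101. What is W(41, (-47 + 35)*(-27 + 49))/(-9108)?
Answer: -1/919908 ≈ -1.0871e-6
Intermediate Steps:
W(J, O) = 1/101
W(41, (-47 + 35)*(-27 + 49))/(-9108) = (1/101)/(-9108) = (1/101)*(-1/9108) = -1/919908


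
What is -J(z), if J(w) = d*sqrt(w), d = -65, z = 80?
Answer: 260*sqrt(5) ≈ 581.38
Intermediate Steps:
J(w) = -65*sqrt(w)
-J(z) = -(-65)*sqrt(80) = -(-65)*4*sqrt(5) = -(-260)*sqrt(5) = 260*sqrt(5)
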